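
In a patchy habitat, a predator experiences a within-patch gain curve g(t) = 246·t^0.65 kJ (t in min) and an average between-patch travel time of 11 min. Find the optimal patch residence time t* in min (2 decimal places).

Maximise g(t)/(T+t): set derivative to zero → g'(t)(T+t) = g(t).
g'(t) = 0.65·246·t^-0.35. Setting 0.65·246·t^-0.35 = 246·t^0.65/(11+t) gives 0.65(11+t) = t, so 0.35·t = 0.65×11.
t* = 0.65×11/0.35 = 20.43 min.

20.43 min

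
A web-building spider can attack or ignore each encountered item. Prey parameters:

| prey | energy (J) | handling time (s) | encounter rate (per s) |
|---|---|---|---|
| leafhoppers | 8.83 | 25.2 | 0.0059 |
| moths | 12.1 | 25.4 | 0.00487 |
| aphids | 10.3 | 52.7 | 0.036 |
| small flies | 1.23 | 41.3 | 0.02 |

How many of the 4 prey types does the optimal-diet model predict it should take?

Rank by E/h (J/s): moths 0.476, leafhoppers 0.35, aphids 0.195, small flies 0.0298. Include each in turn until the next type's E/h falls below the running intake rate.
Rate on top 1: 0.05244. leafhoppers: 0.35 > 0.05244 → include.
Rate on top 2: 0.08726. aphids: 0.195 > 0.08726 → include.
Rate on top 3: 0.152. small flies: 0.0298 < 0.152 → exclude; stop.
Optimal diet: moths, leafhoppers, aphids — 3 of 4 types.

3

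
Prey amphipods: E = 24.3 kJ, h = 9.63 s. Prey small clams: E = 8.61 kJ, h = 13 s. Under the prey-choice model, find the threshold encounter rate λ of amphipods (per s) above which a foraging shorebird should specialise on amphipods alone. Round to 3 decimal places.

0.037 per s

The zero-one rule: include small clams iff E₂/h₂ > λE₁/(1+λh₁). Equality gives the switch point.
λE₁h₂ = E₂ + λE₂h₁ ⇒ λ = E₂/(E₁h₂ − E₂h₁) = 8.61/(315.9 − 82.91) = 0.03696 per s.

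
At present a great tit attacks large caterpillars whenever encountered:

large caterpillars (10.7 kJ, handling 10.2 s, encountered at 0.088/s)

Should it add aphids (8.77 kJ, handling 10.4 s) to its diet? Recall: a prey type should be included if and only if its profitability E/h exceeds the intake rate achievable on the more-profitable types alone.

Intake rate on the current diet: R = (0.088×10.7) / (1 + 0.088×10.2) = 0.9416/1.898 = 0.4962 kJ/s.
aphids: E/h = 8.77/10.4 = 0.8433 kJ/s.
Since 0.8433 > R, including aphids increases the long-run rate.

Yes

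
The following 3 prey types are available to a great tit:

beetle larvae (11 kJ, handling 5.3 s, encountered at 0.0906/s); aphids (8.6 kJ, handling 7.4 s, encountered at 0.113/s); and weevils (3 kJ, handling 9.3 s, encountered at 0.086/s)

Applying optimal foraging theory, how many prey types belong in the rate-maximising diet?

2

Rank by E/h (kJ/s): beetle larvae 2.08, aphids 1.16, weevils 0.323. Include each in turn until the next type's E/h falls below the running intake rate.
Rate on top 1: 0.6733. aphids: 1.16 > 0.6733 → include.
Rate on top 2: 0.8498. weevils: 0.323 < 0.8498 → exclude; stop.
Optimal diet: beetle larvae, aphids — 2 of 3 types.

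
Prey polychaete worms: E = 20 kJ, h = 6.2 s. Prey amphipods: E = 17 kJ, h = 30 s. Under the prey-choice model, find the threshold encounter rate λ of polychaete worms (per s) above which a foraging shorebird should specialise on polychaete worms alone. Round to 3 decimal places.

0.034 per s

The zero-one rule: include amphipods iff E₂/h₂ > λE₁/(1+λh₁). Equality gives the switch point.
λE₁h₂ = E₂ + λE₂h₁ ⇒ λ = E₂/(E₁h₂ − E₂h₁) = 17/(600 − 105.4) = 0.03437 per s.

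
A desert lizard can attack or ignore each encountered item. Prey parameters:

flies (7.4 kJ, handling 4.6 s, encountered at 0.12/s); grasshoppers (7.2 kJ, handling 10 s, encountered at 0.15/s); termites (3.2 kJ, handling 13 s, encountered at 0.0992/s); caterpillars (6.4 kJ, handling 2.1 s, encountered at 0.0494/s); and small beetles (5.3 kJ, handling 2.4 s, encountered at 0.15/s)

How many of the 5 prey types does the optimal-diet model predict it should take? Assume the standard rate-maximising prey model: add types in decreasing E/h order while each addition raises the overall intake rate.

E/h in descending order: caterpillars 3.05, small beetles 2.21, flies 1.61, grasshoppers 0.72, termites 0.246 kJ/s. The optimal diet is the largest prefix of this list for which every included type satisfies E_i/h_i > R on the types above it.
Rate on top 1: 0.2864. small beetles: 2.21 > 0.2864 → include.
Rate on top 2: 0.7591. flies: 1.61 > 0.7591 → include.
Rate on top 3: 0.9918. grasshoppers: 0.72 < 0.9918 → exclude; stop.
Optimal diet: caterpillars, small beetles, flies — 3 of 5 types.

3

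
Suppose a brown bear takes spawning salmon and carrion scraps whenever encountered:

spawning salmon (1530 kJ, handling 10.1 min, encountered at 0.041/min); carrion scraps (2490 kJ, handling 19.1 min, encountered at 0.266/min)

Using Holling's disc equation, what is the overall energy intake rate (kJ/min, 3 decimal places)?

Energy encountered per unit search time: 0.041×1530 + 0.266×2490 = 725.1 kJ/min.
Handling time per unit search time: 0.041×10.1 + 0.266×19.1 = 5.495.
Rate = 725.1/(1 + 5.495) = 111.6 kJ/min.

111.640 kJ/min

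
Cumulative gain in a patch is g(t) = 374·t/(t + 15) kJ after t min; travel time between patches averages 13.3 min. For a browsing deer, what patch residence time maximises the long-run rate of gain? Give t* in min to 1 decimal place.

Optimal t* satisfies g'(t*) = g(t*)/(T + t*).
g'(t) = 374·15/(t + 15)². Setting 374·15/(t+15)² = 374t/[(t+15)(13.3+t)] gives 15(13.3+t) = t(t+15), so t² = 15×13.3 = 199.5.
t* = √199.5 = 14.12 min.

14.1 min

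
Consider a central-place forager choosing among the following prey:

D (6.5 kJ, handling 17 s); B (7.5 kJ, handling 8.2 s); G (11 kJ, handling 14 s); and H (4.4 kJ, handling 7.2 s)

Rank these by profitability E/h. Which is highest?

B

Profitability E/h (kJ/s): D = 6.5/17 = 0.382, B = 7.5/8.2 = 0.915, G = 11/14 = 0.786, H = 4.4/7.2 = 0.611.
Ranked: B > G > H > D.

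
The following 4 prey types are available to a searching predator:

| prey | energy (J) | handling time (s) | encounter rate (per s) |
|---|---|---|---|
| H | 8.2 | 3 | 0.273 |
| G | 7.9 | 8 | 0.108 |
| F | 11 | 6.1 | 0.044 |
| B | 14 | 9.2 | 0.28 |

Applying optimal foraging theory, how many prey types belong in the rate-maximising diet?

Profitabilities (E/h, J/s): H 2.73, F 1.8, B 1.52, G 0.988. Add prey in this order while the next type's profitability exceeds the intake rate on those already taken.
Rate on top 1: 1.231. F: 1.8 > 1.231 → include.
Rate on top 2: 1.304. B: 1.52 > 1.304 → include.
Rate on top 3: 1.424. G: 0.988 < 1.424 → exclude; stop.
Optimal diet: H, F, B — 3 of 4 types.

3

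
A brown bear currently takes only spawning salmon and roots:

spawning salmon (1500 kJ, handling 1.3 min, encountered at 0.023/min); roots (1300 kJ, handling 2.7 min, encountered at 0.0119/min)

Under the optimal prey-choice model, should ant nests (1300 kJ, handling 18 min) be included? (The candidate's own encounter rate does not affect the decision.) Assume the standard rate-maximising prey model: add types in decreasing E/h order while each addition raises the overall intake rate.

Yes

On spawning salmon and roots alone, R = ΣλE/(1+Σλh) = 49.97/1.062 = 47.05 kJ/min.
Profitability of ant nests: 1300/18 = 72.22 kJ/min.
72.22 > 47.05, so adding ant nests raises the average — include it.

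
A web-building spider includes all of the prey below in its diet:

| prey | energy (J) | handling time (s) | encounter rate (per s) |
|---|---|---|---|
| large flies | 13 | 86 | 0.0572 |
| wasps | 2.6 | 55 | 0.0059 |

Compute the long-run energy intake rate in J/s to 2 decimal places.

0.12 J/s

Energy encountered per unit search time: 0.0572×13 + 0.0059×2.6 = 0.7589 J/s.
Handling time per unit search time: 0.0572×86 + 0.0059×55 = 5.244.
Rate = 0.7589/(1 + 5.244) = 0.1216 J/s.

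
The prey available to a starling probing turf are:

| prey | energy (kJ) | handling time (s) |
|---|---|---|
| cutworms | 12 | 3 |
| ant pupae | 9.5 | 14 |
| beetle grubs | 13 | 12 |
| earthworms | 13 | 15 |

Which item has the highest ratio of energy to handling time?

Profitability E/h (kJ/s): cutworms = 12/3 = 4, ant pupae = 9.5/14 = 0.679, beetle grubs = 13/12 = 1.08, earthworms = 13/15 = 0.867.
Ranked: cutworms > beetle grubs > earthworms > ant pupae.

cutworms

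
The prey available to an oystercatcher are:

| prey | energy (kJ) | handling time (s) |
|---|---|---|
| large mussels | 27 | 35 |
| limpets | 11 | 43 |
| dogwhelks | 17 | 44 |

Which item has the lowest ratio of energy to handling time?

limpets

Profitability E/h (kJ/s): large mussels = 27/35 = 0.771, limpets = 11/43 = 0.256, dogwhelks = 17/44 = 0.386.
Ranked: large mussels > dogwhelks > limpets.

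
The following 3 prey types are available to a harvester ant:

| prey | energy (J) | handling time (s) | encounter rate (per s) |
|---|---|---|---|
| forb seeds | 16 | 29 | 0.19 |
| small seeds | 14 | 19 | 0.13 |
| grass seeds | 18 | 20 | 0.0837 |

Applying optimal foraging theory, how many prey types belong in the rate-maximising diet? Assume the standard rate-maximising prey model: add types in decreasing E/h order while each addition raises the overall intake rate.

2

Rank by E/h (J/s): grass seeds 0.9, small seeds 0.737, forb seeds 0.552. Include each in turn until the next type's E/h falls below the running intake rate.
Rate on top 1: 0.5634. small seeds: 0.737 > 0.5634 → include.
Rate on top 2: 0.6467. forb seeds: 0.552 < 0.6467 → exclude; stop.
Optimal diet: grass seeds, small seeds — 2 of 3 types.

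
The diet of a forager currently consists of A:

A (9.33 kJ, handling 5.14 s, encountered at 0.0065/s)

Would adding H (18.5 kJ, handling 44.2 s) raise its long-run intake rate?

Yes

Current rate: (0.0065×9.33)/(1 + 0.0065×5.14) = 0.05868 kJ/s.
H: E/h = 18.5/44.2 = 0.4186 kJ/s.
0.4186 > 0.05868, so adding H raises the average — include it.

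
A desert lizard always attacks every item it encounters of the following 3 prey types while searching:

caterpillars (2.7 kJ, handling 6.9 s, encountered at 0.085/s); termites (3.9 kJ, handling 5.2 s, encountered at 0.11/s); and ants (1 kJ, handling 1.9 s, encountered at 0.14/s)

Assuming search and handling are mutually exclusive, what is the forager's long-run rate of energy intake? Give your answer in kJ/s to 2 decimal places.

R = Σλ_iE_i / (1 + Σλ_ih_i)
Numerator: 0.085×2.7 + 0.11×3.9 + 0.14×1 = 0.7985
Denominator: 1 + 0.085×6.9 + 0.11×5.2 + 0.14×1.9 = 2.425
R = 0.7985/2.425 = 0.3293 kJ/s

0.33 kJ/s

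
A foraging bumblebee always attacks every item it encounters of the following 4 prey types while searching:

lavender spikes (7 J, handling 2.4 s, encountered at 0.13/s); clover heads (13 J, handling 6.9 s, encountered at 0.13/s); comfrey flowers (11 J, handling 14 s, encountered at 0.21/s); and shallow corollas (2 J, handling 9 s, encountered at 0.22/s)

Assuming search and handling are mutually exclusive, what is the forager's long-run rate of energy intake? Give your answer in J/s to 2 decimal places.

R = Σλ_iE_i / (1 + Σλ_ih_i)
Numerator: 0.13×7 + 0.13×13 + 0.21×11 + 0.22×2 = 5.35
Denominator: 1 + 0.13×2.4 + 0.13×6.9 + 0.21×14 + 0.22×9 = 7.129
R = 5.35/7.129 = 0.7505 J/s

0.75 J/s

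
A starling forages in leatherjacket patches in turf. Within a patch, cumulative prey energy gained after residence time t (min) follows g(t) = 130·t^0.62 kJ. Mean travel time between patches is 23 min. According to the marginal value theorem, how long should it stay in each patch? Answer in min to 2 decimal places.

37.53 min

Maximise g(t)/(T+t): set derivative to zero → g'(t)(T+t) = g(t).
g'(t) = 0.62·130·t^-0.38. Setting 0.62·130·t^-0.38 = 130·t^0.62/(23+t) gives 0.62(23+t) = t, so 0.38·t = 0.62×23.
t* = 0.62×23/0.38 = 37.53 min.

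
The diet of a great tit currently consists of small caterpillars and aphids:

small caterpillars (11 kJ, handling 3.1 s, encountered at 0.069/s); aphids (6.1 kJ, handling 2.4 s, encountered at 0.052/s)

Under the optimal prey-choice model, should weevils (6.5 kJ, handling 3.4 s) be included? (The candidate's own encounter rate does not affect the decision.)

On small caterpillars and aphids alone, R = ΣλE/(1+Σλh) = 1.076/1.339 = 0.8039 kJ/s.
weevils: E/h = 6.5/3.4 = 1.912 kJ/s.
1.912 > 0.8039, so adding weevils raises the average — include it.

Yes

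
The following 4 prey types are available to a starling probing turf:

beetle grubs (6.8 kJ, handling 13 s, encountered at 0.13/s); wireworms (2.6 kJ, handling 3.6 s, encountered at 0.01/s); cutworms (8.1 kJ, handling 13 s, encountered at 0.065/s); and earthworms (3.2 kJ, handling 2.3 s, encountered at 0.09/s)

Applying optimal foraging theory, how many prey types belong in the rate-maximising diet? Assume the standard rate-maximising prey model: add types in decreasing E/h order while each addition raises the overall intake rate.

4

Profitabilities (E/h, kJ/s): earthworms 1.39, wireworms 0.722, cutworms 0.623, beetle grubs 0.523. Add prey in this order while the next type's profitability exceeds the intake rate on those already taken.
Rate on top 1: 0.2386. wireworms: 0.722 > 0.2386 → include.
Rate on top 2: 0.2526. cutworms: 0.623 > 0.2526 → include.
Rate on top 3: 0.4025. beetle grubs: 0.523 > 0.4025 → include.
Optimal diet: earthworms, wireworms, cutworms, beetle grubs — 4 of 4 types.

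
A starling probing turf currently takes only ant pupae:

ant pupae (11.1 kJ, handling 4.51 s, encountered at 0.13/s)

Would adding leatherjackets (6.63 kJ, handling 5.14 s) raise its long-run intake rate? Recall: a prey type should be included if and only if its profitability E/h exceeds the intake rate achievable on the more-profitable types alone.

Current rate: (0.13×11.1)/(1 + 0.13×4.51) = 0.9097 kJ/s.
Profitability of leatherjackets: 6.63/5.14 = 1.29 kJ/s.
1.29 > 0.9097, so adding leatherjackets raises the average — include it.

Yes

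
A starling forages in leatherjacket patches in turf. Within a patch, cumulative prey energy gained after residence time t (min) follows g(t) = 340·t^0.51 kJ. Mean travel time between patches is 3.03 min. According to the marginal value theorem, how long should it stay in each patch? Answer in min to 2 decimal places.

3.15 min

By the marginal value theorem, leave when the instantaneous gain rate g'(t) equals the habitat-wide average g(t)/(T + t).
g'(t) = 0.51·340·t^-0.49. Setting 0.51·340·t^-0.49 = 340·t^0.51/(3.03+t) gives 0.51(3.03+t) = t, so 0.49·t = 0.51×3.03.
t* = 0.51×3.03/0.49 = 3.154 min.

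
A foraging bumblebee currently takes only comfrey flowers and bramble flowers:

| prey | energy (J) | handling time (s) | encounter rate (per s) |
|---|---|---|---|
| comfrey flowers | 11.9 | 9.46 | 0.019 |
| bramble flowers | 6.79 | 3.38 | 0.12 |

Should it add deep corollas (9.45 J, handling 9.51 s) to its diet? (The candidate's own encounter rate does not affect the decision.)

On comfrey flowers and bramble flowers alone, R = ΣλE/(1+Σλh) = 1.041/1.585 = 0.6566 J/s.
Profitability of deep corollas: 9.45/9.51 = 0.9937 J/s.
0.9937 > 0.6566, so adding deep corollas raises the average — include it.

Yes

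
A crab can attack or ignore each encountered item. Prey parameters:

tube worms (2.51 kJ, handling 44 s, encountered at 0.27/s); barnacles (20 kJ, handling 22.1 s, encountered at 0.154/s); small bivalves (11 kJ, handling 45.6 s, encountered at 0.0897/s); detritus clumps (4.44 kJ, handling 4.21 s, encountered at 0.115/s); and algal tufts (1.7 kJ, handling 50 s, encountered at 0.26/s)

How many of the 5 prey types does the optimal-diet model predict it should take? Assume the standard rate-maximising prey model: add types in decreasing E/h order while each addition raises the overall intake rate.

Rank by E/h (kJ/s): detritus clumps 1.05, barnacles 0.905, small bivalves 0.241, tube worms 0.057, algal tufts 0.034. Include each in turn until the next type's E/h falls below the running intake rate.
Rate on top 1: 0.344. barnacles: 0.905 > 0.344 → include.
Rate on top 2: 0.7346. small bivalves: 0.241 < 0.7346 → exclude; stop.
Optimal diet: detritus clumps, barnacles — 2 of 5 types.

2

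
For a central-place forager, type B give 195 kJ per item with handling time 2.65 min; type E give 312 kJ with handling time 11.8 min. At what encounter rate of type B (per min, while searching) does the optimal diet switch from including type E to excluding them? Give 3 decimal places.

The zero-one rule: include type E iff E₂/h₂ > λE₁/(1+λh₁). Equality gives the switch point.
λE₁h₂ = E₂ + λE₂h₁ ⇒ λ = E₂/(E₁h₂ − E₂h₁) = 312/(2301 − 826.8) = 0.2116 per min.

0.212 per min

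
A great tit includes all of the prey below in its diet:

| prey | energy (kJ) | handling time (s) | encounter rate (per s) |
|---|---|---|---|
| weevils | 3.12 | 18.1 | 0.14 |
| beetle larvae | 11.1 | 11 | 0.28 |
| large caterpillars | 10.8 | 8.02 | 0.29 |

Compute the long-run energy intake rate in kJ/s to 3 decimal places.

R = (0.14×3.12 + 0.28×11.1 + 0.29×10.8) / (1 + 0.14×18.1 + 0.28×11 + 0.29×8.02) = 6.677/8.94 = 0.7469 kJ/s.

0.747 kJ/s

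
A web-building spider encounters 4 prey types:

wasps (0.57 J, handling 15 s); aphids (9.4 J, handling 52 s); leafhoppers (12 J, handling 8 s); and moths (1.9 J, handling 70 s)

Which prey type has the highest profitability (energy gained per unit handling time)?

leafhoppers

Profitability E/h (J/s): wasps = 0.57/15 = 0.038, aphids = 9.4/52 = 0.181, leafhoppers = 12/8 = 1.5, moths = 1.9/70 = 0.0271.
Ranked: leafhoppers > aphids > wasps > moths.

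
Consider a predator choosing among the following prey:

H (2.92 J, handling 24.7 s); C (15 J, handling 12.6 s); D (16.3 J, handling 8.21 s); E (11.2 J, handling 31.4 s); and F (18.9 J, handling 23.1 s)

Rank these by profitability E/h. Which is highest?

D

Profitability E/h (J/s): H = 2.92/24.7 = 0.118, C = 15/12.6 = 1.19, D = 16.3/8.21 = 1.99, E = 11.2/31.4 = 0.357, F = 18.9/23.1 = 0.818.
Ranked: D > C > F > E > H.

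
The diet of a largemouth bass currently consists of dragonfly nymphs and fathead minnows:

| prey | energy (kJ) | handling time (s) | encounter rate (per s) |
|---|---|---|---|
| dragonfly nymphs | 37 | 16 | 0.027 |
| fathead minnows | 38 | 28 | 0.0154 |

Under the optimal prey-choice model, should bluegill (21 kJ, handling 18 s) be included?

On dragonfly nymphs and fathead minnows alone, R = ΣλE/(1+Σλh) = 1.584/1.863 = 0.8503 kJ/s.
Profitability of bluegill: 21/18 = 1.167 kJ/s.
1.167 > 0.8503, so adding bluegill raises the average — include it.

Yes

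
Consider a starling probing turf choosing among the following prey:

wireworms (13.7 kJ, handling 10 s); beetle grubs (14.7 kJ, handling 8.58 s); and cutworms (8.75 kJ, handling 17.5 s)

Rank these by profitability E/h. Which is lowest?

Profitability E/h (kJ/s): wireworms = 13.7/10 = 1.37, beetle grubs = 14.7/8.58 = 1.71, cutworms = 8.75/17.5 = 0.5.
Ranked: beetle grubs > wireworms > cutworms.

cutworms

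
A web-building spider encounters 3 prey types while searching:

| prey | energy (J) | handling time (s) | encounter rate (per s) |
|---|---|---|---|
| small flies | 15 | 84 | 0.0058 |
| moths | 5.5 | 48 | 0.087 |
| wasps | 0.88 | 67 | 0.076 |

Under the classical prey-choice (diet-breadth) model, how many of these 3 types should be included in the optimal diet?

Profitabilities (E/h, J/s): small flies 0.179, moths 0.115, wasps 0.0131. Add prey in this order while the next type's profitability exceeds the intake rate on those already taken.
Rate on top 1: 0.0585. moths: 0.115 > 0.0585 → include.
Rate on top 2: 0.09986. wasps: 0.0131 < 0.09986 → exclude; stop.
Optimal diet: small flies, moths — 2 of 3 types.

2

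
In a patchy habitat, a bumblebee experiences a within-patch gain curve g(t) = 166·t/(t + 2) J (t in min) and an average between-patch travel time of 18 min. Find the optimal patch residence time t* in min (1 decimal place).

6.0 min

By the marginal value theorem, leave when the instantaneous gain rate g'(t) equals the habitat-wide average g(t)/(T + t).
g'(t) = 166·2/(t + 2)². Setting 166·2/(t+2)² = 166t/[(t+2)(18+t)] gives 2(18+t) = t(t+2), so t² = 2×18 = 36.
t* = √36 = 6 min.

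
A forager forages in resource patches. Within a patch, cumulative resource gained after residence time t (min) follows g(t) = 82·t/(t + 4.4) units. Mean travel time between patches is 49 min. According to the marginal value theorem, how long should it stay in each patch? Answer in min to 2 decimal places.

Optimal t* satisfies g'(t*) = g(t*)/(T + t*).
g'(t) = 82·4.4/(t + 4.4)². Setting 82·4.4/(t+4.4)² = 82t/[(t+4.4)(49+t)] gives 4.4(49+t) = t(t+4.4), so t² = 4.4×49 = 215.6.
t* = √215.6 = 14.68 min.

14.68 min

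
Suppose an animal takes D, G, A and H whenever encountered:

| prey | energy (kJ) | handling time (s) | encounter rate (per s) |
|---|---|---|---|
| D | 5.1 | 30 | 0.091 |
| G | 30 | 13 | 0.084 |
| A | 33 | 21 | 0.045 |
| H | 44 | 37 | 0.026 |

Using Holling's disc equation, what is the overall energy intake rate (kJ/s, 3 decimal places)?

Energy encountered per unit search time: 0.091×5.1 + 0.084×30 + 0.045×33 + 0.026×44 = 5.613 kJ/s.
Handling time per unit search time: 0.091×30 + 0.084×13 + 0.045×21 + 0.026×37 = 5.729.
Rate = 5.613/(1 + 5.729) = 0.8342 kJ/s.

0.834 kJ/s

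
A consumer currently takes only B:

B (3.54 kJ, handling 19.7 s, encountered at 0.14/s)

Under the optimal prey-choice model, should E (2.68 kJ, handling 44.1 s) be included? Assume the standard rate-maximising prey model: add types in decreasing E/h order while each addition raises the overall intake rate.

On B alone, R = ΣλE/(1+Σλh) = 0.4956/3.758 = 0.1319 kJ/s.
Profitability of E: 2.68/44.1 = 0.06077 kJ/s.
0.06077 < 0.1319, so adding E would lower the average — exclude it.

No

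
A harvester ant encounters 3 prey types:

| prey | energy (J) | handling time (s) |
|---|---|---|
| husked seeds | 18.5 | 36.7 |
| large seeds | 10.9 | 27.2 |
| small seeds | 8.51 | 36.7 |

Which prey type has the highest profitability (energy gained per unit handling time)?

Profitability E/h (J/s): husked seeds = 18.5/36.7 = 0.504, large seeds = 10.9/27.2 = 0.401, small seeds = 8.51/36.7 = 0.232.
Ranked: husked seeds > large seeds > small seeds.

husked seeds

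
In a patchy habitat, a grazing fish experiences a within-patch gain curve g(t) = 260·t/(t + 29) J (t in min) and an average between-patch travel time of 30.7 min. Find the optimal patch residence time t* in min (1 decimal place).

29.8 min

By the marginal value theorem, leave when the instantaneous gain rate g'(t) equals the habitat-wide average g(t)/(T + t).
g'(t) = 260·29/(t + 29)². Setting 260·29/(t+29)² = 260t/[(t+29)(30.7+t)] gives 29(30.7+t) = t(t+29), so t² = 29×30.7 = 890.3.
t* = √890.3 = 29.84 min.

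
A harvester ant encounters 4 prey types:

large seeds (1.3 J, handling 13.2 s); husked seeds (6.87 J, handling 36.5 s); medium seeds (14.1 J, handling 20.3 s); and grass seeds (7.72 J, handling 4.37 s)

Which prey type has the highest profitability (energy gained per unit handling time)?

Profitability E/h (J/s): large seeds = 1.3/13.2 = 0.0985, husked seeds = 6.87/36.5 = 0.188, medium seeds = 14.1/20.3 = 0.695, grass seeds = 7.72/4.37 = 1.77.
Ranked: grass seeds > medium seeds > husked seeds > large seeds.

grass seeds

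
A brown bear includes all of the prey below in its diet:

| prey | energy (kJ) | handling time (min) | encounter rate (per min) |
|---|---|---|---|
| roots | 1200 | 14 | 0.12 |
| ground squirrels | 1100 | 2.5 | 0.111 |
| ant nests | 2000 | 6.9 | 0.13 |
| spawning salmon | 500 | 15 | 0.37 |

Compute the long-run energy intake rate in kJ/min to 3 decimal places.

R = (0.12×1200 + 0.111×1100 + 0.13×2000 + 0.37×500) / (1 + 0.12×14 + 0.111×2.5 + 0.13×6.9 + 0.37×15) = 711.1/9.405 = 75.61 kJ/min.

75.613 kJ/min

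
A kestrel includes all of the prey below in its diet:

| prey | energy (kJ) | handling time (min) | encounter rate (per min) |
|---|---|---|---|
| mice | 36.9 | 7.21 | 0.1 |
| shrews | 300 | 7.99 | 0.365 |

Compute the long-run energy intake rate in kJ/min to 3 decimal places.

24.408 kJ/min

Energy encountered per unit search time: 0.1×36.9 + 0.365×300 = 113.2 kJ/min.
Handling time per unit search time: 0.1×7.21 + 0.365×7.99 = 3.637.
Rate = 113.2/(1 + 3.637) = 24.41 kJ/min.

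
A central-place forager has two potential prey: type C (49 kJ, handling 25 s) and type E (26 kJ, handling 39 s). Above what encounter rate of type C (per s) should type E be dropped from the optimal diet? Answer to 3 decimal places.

The zero-one rule: include type E iff E₂/h₂ > λE₁/(1+λh₁). Equality gives the switch point.
λE₁h₂ = E₂ + λE₂h₁ ⇒ λ = E₂/(E₁h₂ − E₂h₁) = 26/(1911 − 650) = 0.02062 per s.

0.021 per s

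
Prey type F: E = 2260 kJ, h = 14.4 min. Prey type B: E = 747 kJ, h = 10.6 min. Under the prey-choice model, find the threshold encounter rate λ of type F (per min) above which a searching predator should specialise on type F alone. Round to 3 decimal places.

At the threshold, the rate on type F alone equals the profitability of type B: λ·2260/(1 + λ·14.4) = 747/10.6 = 70.47.
Rearranging, λ(2260 − 70.47×14.4) = 70.47, so λ = 70.47/1245 = 0.05659 per min.

0.057 per min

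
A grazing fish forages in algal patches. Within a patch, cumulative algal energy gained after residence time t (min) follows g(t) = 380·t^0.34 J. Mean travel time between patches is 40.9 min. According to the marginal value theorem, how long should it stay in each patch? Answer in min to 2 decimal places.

21.07 min

Optimal t* satisfies g'(t*) = g(t*)/(T + t*).
g'(t) = 0.34·380·t^-0.66. Setting 0.34·380·t^-0.66 = 380·t^0.34/(40.9+t) gives 0.34(40.9+t) = t, so 0.66·t = 0.34×40.9.
t* = 0.34×40.9/0.66 = 21.07 min.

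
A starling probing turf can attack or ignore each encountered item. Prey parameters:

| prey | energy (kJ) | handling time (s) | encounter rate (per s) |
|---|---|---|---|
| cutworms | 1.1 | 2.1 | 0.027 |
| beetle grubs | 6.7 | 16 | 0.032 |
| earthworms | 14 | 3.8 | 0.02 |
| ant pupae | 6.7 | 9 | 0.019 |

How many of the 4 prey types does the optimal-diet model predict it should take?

Profitabilities (E/h, kJ/s): earthworms 3.68, ant pupae 0.744, cutworms 0.524, beetle grubs 0.419. Add prey in this order while the next type's profitability exceeds the intake rate on those already taken.
Rate on top 1: 0.2602. ant pupae: 0.744 > 0.2602 → include.
Rate on top 2: 0.3266. cutworms: 0.524 > 0.3266 → include.
Rate on top 3: 0.3352. beetle grubs: 0.419 > 0.3352 → include.
Optimal diet: earthworms, ant pupae, cutworms, beetle grubs — 4 of 4 types.

4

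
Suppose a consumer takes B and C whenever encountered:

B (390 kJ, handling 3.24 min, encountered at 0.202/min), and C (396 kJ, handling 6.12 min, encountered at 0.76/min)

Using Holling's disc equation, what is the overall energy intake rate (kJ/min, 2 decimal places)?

60.22 kJ/min

R = Σλ_iE_i / (1 + Σλ_ih_i)
Numerator: 0.202×390 + 0.76×396 = 379.7
Denominator: 1 + 0.202×3.24 + 0.76×6.12 = 6.306
R = 379.7/6.306 = 60.22 kJ/min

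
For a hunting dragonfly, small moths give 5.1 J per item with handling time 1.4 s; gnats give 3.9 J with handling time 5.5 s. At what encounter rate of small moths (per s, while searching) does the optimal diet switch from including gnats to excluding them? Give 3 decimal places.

0.173 per s

At the threshold, the rate on small moths alone equals the profitability of gnats: λ·5.1/(1 + λ·1.4) = 3.9/5.5 = 0.7091.
Rearranging, λ(5.1 − 0.7091×1.4) = 0.7091, so λ = 0.7091/4.107 = 0.1726 per s.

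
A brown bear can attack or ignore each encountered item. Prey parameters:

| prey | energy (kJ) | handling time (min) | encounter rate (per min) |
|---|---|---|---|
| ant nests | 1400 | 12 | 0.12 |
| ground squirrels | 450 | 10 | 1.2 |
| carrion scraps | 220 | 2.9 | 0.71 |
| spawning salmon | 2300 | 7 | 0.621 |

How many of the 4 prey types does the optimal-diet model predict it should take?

E/h in descending order: spawning salmon 329, ant nests 117, carrion scraps 75.9, ground squirrels 45 kJ/min. The optimal diet is the largest prefix of this list for which every included type satisfies E_i/h_i > R on the types above it.
Rate on top 1: 267.1. ant nests: 117 < 267.1 → exclude; stop.
Optimal diet: spawning salmon — 1 of 4 types.

1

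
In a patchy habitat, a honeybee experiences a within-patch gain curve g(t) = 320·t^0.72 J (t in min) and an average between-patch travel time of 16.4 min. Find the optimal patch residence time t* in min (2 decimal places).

Maximise g(t)/(T+t): set derivative to zero → g'(t)(T+t) = g(t).
g'(t) = 0.72·320·t^-0.28. Setting 0.72·320·t^-0.28 = 320·t^0.72/(16.4+t) gives 0.72(16.4+t) = t, so 0.28·t = 0.72×16.4.
t* = 0.72×16.4/0.28 = 42.17 min.

42.17 min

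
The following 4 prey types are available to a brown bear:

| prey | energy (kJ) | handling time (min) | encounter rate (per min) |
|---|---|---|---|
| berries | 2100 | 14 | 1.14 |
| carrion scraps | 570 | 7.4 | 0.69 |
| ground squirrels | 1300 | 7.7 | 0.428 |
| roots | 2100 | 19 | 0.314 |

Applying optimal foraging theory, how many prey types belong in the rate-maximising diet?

Profitabilities (E/h, kJ/min): ground squirrels 169, berries 150, roots 111, carrion scraps 77. Add prey in this order while the next type's profitability exceeds the intake rate on those already taken.
Rate on top 1: 129.5. berries: 150 > 129.5 → include.
Rate on top 2: 145.7. roots: 111 < 145.7 → exclude; stop.
Optimal diet: ground squirrels, berries — 2 of 4 types.

2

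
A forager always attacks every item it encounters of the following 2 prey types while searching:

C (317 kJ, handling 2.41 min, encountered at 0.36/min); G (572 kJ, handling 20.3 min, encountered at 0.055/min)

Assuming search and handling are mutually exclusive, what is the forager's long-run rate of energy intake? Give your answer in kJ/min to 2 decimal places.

Energy encountered per unit search time: 0.36×317 + 0.055×572 = 145.6 kJ/min.
Handling time per unit search time: 0.36×2.41 + 0.055×20.3 = 1.984.
Rate = 145.6/(1 + 1.984) = 48.79 kJ/min.

48.79 kJ/min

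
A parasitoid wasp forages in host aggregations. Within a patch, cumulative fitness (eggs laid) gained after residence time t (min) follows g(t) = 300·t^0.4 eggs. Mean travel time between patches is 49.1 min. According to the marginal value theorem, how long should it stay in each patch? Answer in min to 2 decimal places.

Maximise g(t)/(T+t): set derivative to zero → g'(t)(T+t) = g(t).
g'(t) = 0.4·300·t^-0.6. Setting 0.4·300·t^-0.6 = 300·t^0.4/(49.1+t) gives 0.4(49.1+t) = t, so 0.60·t = 0.4×49.1.
t* = 0.4×49.1/0.60 = 32.73 min.

32.73 min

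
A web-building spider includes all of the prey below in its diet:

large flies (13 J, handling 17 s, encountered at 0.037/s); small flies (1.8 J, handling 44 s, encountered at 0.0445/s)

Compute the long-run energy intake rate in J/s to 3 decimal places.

0.156 J/s

Energy encountered per unit search time: 0.037×13 + 0.0445×1.8 = 0.5611 J/s.
Handling time per unit search time: 0.037×17 + 0.0445×44 = 2.587.
Rate = 0.5611/(1 + 2.587) = 0.1564 J/s.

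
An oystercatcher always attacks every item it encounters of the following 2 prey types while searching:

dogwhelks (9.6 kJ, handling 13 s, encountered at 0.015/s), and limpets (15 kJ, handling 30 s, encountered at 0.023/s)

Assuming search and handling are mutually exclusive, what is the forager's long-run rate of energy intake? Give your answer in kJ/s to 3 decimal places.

0.259 kJ/s

R = Σλ_iE_i / (1 + Σλ_ih_i)
Numerator: 0.015×9.6 + 0.023×15 = 0.489
Denominator: 1 + 0.015×13 + 0.023×30 = 1.885
R = 0.489/1.885 = 0.2594 kJ/s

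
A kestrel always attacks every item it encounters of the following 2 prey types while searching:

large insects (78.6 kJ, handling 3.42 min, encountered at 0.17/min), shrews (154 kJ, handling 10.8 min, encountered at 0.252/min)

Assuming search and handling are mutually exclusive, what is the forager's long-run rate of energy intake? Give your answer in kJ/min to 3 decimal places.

12.124 kJ/min

R = Σλ_iE_i / (1 + Σλ_ih_i)
Numerator: 0.17×78.6 + 0.252×154 = 52.17
Denominator: 1 + 0.17×3.42 + 0.252×10.8 = 4.303
R = 52.17/4.303 = 12.12 kJ/min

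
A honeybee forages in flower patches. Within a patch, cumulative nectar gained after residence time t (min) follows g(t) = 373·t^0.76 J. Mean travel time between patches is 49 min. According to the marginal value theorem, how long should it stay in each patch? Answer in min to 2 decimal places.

By the marginal value theorem, leave when the instantaneous gain rate g'(t) equals the habitat-wide average g(t)/(T + t).
g'(t) = 0.76·373·t^-0.24. Setting 0.76·373·t^-0.24 = 373·t^0.76/(49+t) gives 0.76(49+t) = t, so 0.24·t = 0.76×49.
t* = 0.76×49/0.24 = 155.2 min.

155.17 min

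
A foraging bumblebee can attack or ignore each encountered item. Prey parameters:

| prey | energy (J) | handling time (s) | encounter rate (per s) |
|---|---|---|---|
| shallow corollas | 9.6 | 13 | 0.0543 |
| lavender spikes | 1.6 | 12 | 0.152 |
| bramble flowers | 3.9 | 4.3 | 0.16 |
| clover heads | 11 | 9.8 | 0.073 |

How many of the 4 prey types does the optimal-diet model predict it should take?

Profitabilities (E/h, J/s): clover heads 1.12, bramble flowers 0.907, shallow corollas 0.738, lavender spikes 0.133. Add prey in this order while the next type's profitability exceeds the intake rate on those already taken.
Rate on top 1: 0.4681. bramble flowers: 0.907 > 0.4681 → include.
Rate on top 2: 0.5937. shallow corollas: 0.738 > 0.5937 → include.
Rate on top 3: 0.6266. lavender spikes: 0.133 < 0.6266 → exclude; stop.
Optimal diet: clover heads, bramble flowers, shallow corollas — 3 of 4 types.

3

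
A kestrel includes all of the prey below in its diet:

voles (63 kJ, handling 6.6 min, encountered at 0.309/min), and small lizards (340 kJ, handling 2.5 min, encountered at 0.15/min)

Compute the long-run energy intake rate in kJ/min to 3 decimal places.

20.638 kJ/min

R = (0.309×63 + 0.15×340) / (1 + 0.309×6.6 + 0.15×2.5) = 70.47/3.414 = 20.64 kJ/min.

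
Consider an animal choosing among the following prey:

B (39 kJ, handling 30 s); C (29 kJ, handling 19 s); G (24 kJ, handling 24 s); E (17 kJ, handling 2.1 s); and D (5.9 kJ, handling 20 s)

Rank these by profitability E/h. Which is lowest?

D

In descending order of E/h:
E: 17/2.1 = 8.1 kJ/s
C: 29/19 = 1.53 kJ/s
B: 39/30 = 1.3 kJ/s
G: 24/24 = 1 kJ/s
D: 5.9/20 = 0.295 kJ/s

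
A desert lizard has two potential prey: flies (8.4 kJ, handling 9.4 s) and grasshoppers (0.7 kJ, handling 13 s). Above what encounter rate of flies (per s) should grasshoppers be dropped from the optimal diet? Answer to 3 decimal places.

0.007 per s

The zero-one rule: include grasshoppers iff E₂/h₂ > λE₁/(1+λh₁). Equality gives the switch point.
λE₁h₂ = E₂ + λE₂h₁ ⇒ λ = E₂/(E₁h₂ − E₂h₁) = 0.7/(109.2 − 6.58) = 0.006821 per s.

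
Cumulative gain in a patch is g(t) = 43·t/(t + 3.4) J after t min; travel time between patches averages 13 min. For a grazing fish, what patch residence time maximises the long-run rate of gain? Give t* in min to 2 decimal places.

6.65 min

By the marginal value theorem, leave when the instantaneous gain rate g'(t) equals the habitat-wide average g(t)/(T + t).
g'(t) = 43·3.4/(t + 3.4)². Setting 43·3.4/(t+3.4)² = 43t/[(t+3.4)(13+t)] gives 3.4(13+t) = t(t+3.4), so t² = 3.4×13 = 44.2.
t* = √44.2 = 6.648 min.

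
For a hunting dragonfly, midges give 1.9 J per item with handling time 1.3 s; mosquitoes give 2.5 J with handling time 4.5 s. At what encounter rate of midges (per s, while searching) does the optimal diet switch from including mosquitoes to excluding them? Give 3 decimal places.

0.472 per s

At the threshold, the rate on midges alone equals the profitability of mosquitoes: λ·1.9/(1 + λ·1.3) = 2.5/4.5 = 0.5556.
Rearranging, λ(1.9 − 0.5556×1.3) = 0.5556, so λ = 0.5556/1.178 = 0.4717 per s.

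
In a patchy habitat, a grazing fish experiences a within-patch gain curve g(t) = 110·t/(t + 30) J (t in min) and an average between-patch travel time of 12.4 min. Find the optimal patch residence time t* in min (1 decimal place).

Maximise g(t)/(T+t): set derivative to zero → g'(t)(T+t) = g(t).
g'(t) = 110·30/(t + 30)². Setting 110·30/(t+30)² = 110t/[(t+30)(12.4+t)] gives 30(12.4+t) = t(t+30), so t² = 30×12.4 = 372.
t* = √372 = 19.29 min.

19.3 min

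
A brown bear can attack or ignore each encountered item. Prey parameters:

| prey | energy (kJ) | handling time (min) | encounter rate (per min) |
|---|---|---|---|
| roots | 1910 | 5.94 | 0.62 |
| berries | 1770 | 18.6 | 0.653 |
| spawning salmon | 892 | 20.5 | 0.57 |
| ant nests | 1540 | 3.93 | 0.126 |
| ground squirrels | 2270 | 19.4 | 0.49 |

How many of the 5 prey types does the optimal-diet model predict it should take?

2

Rank by E/h (kJ/min): ant nests 392, roots 322, ground squirrels 117, berries 95.2, spawning salmon 43.5. Include each in turn until the next type's E/h falls below the running intake rate.
Rate on top 1: 129.8. roots: 322 > 129.8 → include.
Rate on top 2: 266.2. ground squirrels: 117 < 266.2 → exclude; stop.
Optimal diet: ant nests, roots — 2 of 5 types.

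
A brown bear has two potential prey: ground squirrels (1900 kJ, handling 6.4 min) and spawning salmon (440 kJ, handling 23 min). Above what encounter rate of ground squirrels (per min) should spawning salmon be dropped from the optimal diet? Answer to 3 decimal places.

Drop spawning salmon once their profitability E₂/h₂ falls below the rate achievable on ground squirrels alone: E₂/h₂ = λE₁/(1 + λh₁).
Solve for λ: λE₁h₂ = E₂(1 + λh₁) → λ(E₁h₂ − E₂h₁) = E₂ → λ = E₂/(E₁h₂ − E₂h₁).
λ = 440/(1900×23 − 440×6.4) = 440/4.088e+04 = 0.01076 per min.

0.011 per min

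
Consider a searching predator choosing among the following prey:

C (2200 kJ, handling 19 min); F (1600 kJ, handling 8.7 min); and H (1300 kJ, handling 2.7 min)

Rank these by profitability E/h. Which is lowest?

C

Profitability E/h (kJ/min): C = 2200/19 = 116, F = 1600/8.7 = 184, H = 1300/2.7 = 481.
Ranked: H > F > C.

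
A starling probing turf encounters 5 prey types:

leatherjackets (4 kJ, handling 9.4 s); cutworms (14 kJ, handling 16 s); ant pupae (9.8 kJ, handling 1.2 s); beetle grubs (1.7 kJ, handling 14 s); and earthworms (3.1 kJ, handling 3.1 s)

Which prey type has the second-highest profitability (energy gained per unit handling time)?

earthworms

Profitability E/h (kJ/s): leatherjackets = 4/9.4 = 0.426, cutworms = 14/16 = 0.875, ant pupae = 9.8/1.2 = 8.17, beetle grubs = 1.7/14 = 0.121, earthworms = 3.1/3.1 = 1.
Ranked: ant pupae > earthworms > cutworms > leatherjackets > beetle grubs.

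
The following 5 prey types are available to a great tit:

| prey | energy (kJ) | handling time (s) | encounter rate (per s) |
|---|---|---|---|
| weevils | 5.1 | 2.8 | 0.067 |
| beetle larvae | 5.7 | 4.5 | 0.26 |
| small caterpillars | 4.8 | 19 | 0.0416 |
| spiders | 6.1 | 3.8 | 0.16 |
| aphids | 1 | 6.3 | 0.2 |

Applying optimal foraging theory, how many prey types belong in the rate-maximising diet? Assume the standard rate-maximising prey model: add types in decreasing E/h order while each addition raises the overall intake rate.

3

Profitabilities (E/h, kJ/s): weevils 1.82, spiders 1.61, beetle larvae 1.27, small caterpillars 0.253, aphids 0.159. Add prey in this order while the next type's profitability exceeds the intake rate on those already taken.
Rate on top 1: 0.2877. spiders: 1.61 > 0.2877 → include.
Rate on top 2: 0.7338. beetle larvae: 1.27 > 0.7338 → include.
Rate on top 3: 0.9441. small caterpillars: 0.253 < 0.9441 → exclude; stop.
Optimal diet: weevils, spiders, beetle larvae — 3 of 5 types.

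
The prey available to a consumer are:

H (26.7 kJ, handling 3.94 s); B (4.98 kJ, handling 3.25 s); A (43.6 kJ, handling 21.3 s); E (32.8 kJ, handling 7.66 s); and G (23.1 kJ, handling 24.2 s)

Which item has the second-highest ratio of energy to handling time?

E

Profitability E/h (kJ/s): H = 26.7/3.94 = 6.78, B = 4.98/3.25 = 1.53, A = 43.6/21.3 = 2.05, E = 32.8/7.66 = 4.28, G = 23.1/24.2 = 0.955.
Ranked: H > E > A > B > G.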